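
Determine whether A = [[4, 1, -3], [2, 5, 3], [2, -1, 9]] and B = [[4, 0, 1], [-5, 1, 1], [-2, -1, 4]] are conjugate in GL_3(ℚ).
No.

trace(A) = 18 but trace(B) = 9. The trace is a similarity invariant, so A and B are not similar.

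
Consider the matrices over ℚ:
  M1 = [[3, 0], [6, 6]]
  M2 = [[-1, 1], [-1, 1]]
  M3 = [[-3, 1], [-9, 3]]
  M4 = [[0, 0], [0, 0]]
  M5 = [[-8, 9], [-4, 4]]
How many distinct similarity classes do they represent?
Characteristic polynomials: χ_{M1} = (x - 6)(x - 3), χ_{M2} = x^2, χ_{M3} = x^2, χ_{M4} = x^2, χ_{M5} = (x + 2)^2.

{M1}: invariant factors (x - 6)(x - 3).

{M2, M3}: invariant factors x^2.

{M4}: invariant factors x, x.

{M5}: invariant factors (x + 2)^2.

Matrices are similar if and only if their invariant-factor lists agree; the partition into similarity classes is {M1}, {M2, M3}, {M4}, {M5}.

4 classes: {M1}, {M2, M3}, {M4}, {M5}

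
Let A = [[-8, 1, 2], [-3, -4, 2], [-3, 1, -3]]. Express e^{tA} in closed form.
A has Jordan form J = [[-5, 1, 0], [0, -5, 0], [0, 0, -5]] with A = PJP^{-1}, so e^{tA} = P e^{tJ} P^{-1}.

For a Jordan block J_k(λ), e^{tJ_k(λ)} = e^{λt} · (I + tN + t^2 N^2/2! + ... + t^{k-1} N^{k-1}/(k-1)!) where N is the nilpotent superdiagonal part.

Assembling the blocks and conjugating back gives the entries of e^{tA} as shown above.

e^{tA} = [[(1 - 3*t)*e^{-5*t}, t*e^{-5*t}, 2*t*e^{-5*t}], [-3*t*e^{-5*t}, (t + 1)*e^{-5*t}, 2*t*e^{-5*t}], [-3*t*e^{-5*t}, t*e^{-5*t}, (2*t + 1)*e^{-5*t}]]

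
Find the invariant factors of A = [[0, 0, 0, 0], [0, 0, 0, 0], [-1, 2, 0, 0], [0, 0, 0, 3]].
x, x^2(x - 3)

The Jordan structure of A has elementary divisors x^2, x, (x - 3). Arranging the block sizes at each eigenvalue in decreasing order and taking row products gives the invariant factors.

Invariant factors (smallest first, each dividing the next): x, x^2(x - 3).

Check: the last factor x^2(x - 3) is the minimal polynomial, and the product x^3(x - 3) is the characteristic polynomial.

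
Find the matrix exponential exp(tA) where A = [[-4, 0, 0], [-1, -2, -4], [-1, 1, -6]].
e^{tA} = [[e^{-4*t}, 0, 0], [t*(t - 1)*e^{-4*t}, (2*t + 1)*e^{-4*t}, -4*t*e^{-4*t}], [t*(t - 2)*e^{-4*t}/2, t*e^{-4*t}, (1 - 2*t)*e^{-4*t}]]

A has Jordan form J = [[-4, 1, 0], [0, -4, 1], [0, 0, -4]] with A = PJP^{-1}, so e^{tA} = P e^{tJ} P^{-1}.

For a Jordan block J_k(λ), e^{tJ_k(λ)} = e^{λt} · (I + tN + t^2 N^2/2! + ... + t^{k-1} N^{k-1}/(k-1)!) where N is the nilpotent superdiagonal part.

Assembling the blocks and conjugating back gives the entries of e^{tA} as shown above.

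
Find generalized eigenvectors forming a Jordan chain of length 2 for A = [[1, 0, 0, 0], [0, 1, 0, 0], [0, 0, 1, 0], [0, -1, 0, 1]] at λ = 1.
We seek v_1 ∈ ker((A - I)^2) \ ker(A - I), then set v_{i+1} = (A - I) v_i.

One such chain is v_1 = [[0, 1, -1, 0]]^T, v_2 = [[0, 0, 0, -1]]^T. Check: (A - I) v_2 = [[0, 0, 0, 0]]^T = 0.

v_1 = [[0, 1, -1, 0]]^T, v_2 = [[0, 0, 0, -1]]^T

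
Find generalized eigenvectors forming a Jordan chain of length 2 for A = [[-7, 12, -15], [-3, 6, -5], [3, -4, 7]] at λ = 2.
We seek v_1 ∈ ker((A - 2I)^2) \ ker(A - 2I), then set v_{i+1} = (A - 2I) v_i.

One such chain is v_1 = [[-4, 1, 3]]^T, v_2 = [[3, 1, -1]]^T. Check: (A - 2I) v_2 = [[0, 0, 0]]^T = 0.

v_1 = [[-4, 1, 3]]^T, v_2 = [[3, 1, -1]]^T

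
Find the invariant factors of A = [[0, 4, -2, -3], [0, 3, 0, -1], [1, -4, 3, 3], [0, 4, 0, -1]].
x - 1, (x - 2)(x - 1)^2

The Jordan structure of A has elementary divisors (x - 1)^2, (x - 1), (x - 2). Arranging the block sizes at each eigenvalue in decreasing order and taking row products gives the invariant factors.

Invariant factors (smallest first, each dividing the next): x - 1, (x - 2)(x - 1)^2.

Check: the last factor (x - 2)(x - 1)^2 is the minimal polynomial, and the product (x - 2)(x - 1)^3 is the characteristic polynomial.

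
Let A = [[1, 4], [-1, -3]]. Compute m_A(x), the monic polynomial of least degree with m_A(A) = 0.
The characteristic polynomial factors as (x + 1)^2. The minimal polynomial is ∏(x - λ)^{k_λ} where k_λ is the size of the largest Jordan block at λ.

For λ = -1: rank(A + I) = 1, and the largest Jordan block has size 2 (the smallest k with rank((A + I)^k) = rank((A + I)^(k+1))).

So m_A(x) = (x + 1)^2.

m_A(x) = (x + 1)^2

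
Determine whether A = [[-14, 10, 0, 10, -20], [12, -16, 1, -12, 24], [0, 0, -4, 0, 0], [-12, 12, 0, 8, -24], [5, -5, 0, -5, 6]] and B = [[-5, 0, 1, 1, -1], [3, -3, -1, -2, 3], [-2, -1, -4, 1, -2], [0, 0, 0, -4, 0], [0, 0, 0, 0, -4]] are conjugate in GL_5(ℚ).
Two matrices over a field are similar if and only if they have the same invariant factors.

Both A and B have characteristic polynomial (x + 4)^5 and minimal polynomial (x + 4)^3. Computing further, both have invariant factors x + 4, x + 4, (x + 4)^3. Hence A and B are similar.

Yes.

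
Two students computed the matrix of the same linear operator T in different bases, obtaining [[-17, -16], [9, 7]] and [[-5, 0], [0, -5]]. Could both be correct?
No.

Both have characteristic polynomial (x + 5)^2, but the minimal polynomial of A is (x + 5)^2 while the minimal polynomial of B is x + 5. The minimal polynomial is a similarity invariant, so A and B are not similar.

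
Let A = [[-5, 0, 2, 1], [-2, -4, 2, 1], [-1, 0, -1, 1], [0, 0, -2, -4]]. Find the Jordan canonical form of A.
The characteristic polynomial is det(xI - A) = (x + 3)^2(x + 4)^2, so the eigenvalues are -4 (algebraic multiplicity 2), -3 (algebraic multiplicity 2).

For λ = -4: rank(A + 4I) = 3, rank((A + 4I)^2) = 2. The eigenspace has dimension 4 - 3 = 1, so there is 1 Jordan block; the rank sequence gives block sizes [2].

For λ = -3: rank(A + 3I) = 3, rank((A + 3I)^2) = 2. The eigenspace has dimension 4 - 3 = 1, so there is 1 Jordan block; the rank sequence gives block sizes [2].

Assembling the blocks gives the Jordan form J above.

J = [[-4, 1, 0, 0], [0, -4, 0, 0], [0, 0, -3, 1], [0, 0, 0, -3]]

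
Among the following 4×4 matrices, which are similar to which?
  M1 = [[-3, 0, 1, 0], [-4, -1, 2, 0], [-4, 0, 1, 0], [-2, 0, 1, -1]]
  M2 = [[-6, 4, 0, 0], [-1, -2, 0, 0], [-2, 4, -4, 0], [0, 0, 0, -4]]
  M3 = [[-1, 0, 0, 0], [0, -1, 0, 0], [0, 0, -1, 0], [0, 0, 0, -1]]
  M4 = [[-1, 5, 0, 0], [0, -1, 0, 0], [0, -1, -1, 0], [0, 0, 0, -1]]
3 classes: {M1, M4}, {M2}, {M3}

Characteristic polynomials: χ_{M1} = (x + 1)^4, χ_{M2} = (x + 4)^4, χ_{M3} = (x + 1)^4, χ_{M4} = (x + 1)^4.

{M1, M4}: invariant factors x + 1, x + 1, (x + 1)^2.

{M2}: invariant factors x + 4, x + 4, (x + 4)^2.

{M3}: invariant factors x + 1, x + 1, x + 1, x + 1.

Matrices are similar if and only if their invariant-factor lists agree; the partition into similarity classes is {M1, M4}, {M2}, {M3}.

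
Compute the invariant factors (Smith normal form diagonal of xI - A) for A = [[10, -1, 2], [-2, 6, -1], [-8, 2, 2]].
(x - 6)^3

The Jordan structure of A has elementary divisors (x - 6)^3. Arranging the block sizes at each eigenvalue in decreasing order and taking row products gives the invariant factors.

Invariant factors (smallest first, each dividing the next): (x - 6)^3.

Check: the last factor (x - 6)^3 is the minimal polynomial, and the product (x - 6)^3 is the characteristic polynomial.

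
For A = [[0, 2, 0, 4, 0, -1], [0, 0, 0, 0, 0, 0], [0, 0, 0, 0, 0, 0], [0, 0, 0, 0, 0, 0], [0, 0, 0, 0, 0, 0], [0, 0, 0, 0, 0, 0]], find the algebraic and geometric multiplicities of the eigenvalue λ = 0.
algebraic multiplicity 6, geometric multiplicity 5

The characteristic polynomial is x^6, so the factor x appears with exponent 6: the algebraic multiplicity is 6.

rank(A) = 1, so the eigenspace has dimension 6 - 1 = 5: the geometric multiplicity is 5.

Since 5 < 6, A is not diagonalizable.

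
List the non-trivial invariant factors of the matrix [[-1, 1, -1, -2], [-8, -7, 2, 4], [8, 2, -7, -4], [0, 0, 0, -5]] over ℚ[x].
The Jordan structure of A has elementary divisors (x + 5)^2, (x + 5), (x + 5). Arranging the block sizes at each eigenvalue in decreasing order and taking row products gives the invariant factors.

Invariant factors (smallest first, each dividing the next): x + 5, x + 5, (x + 5)^2.

Check: the last factor (x + 5)^2 is the minimal polynomial, and the product (x + 5)^4 is the characteristic polynomial.

x + 5, x + 5, (x + 5)^2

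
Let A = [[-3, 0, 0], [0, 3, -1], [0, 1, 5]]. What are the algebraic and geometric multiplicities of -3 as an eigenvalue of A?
The characteristic polynomial is (x - 4)^2(x + 3), so the factor x + 3 appears with exponent 1: the algebraic multiplicity is 1.

rank(A + 3I) = 2, so the eigenspace has dimension 3 - 2 = 1: the geometric multiplicity is 1.

algebraic multiplicity 1, geometric multiplicity 1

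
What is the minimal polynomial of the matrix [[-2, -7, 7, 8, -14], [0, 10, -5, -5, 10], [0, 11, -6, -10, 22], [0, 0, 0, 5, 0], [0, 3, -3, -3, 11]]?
m_A(x) = (x - 5)^3(x + 2)

The characteristic polynomial factors as (x - 5)^4(x + 2). The minimal polynomial is ∏(x - λ)^{k_λ} where k_λ is the size of the largest Jordan block at λ.

For λ = -2: rank(A + 2I) = 4, and the largest Jordan block has size 1 (the smallest k with rank((A + 2I)^k) = rank((A + 2I)^(k+1))).
For λ = 5: rank(A - 5I) = 3, and the largest Jordan block has size 3 (the smallest k with rank((A - 5I)^k) = rank((A - 5I)^(k+1))).

So m_A(x) = (x - 5)^3(x + 2).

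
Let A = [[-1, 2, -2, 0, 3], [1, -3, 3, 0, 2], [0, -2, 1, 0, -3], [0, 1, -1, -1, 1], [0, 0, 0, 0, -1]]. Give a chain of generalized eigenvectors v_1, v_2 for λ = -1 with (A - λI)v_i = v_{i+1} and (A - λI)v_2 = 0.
We seek v_1 ∈ ker((A + I)^2) \ ker(A + I), then set v_{i+1} = (A + I) v_i.

One such chain is v_1 = [[-3, -3, -2, -2, 1]]^T, v_2 = [[1, -1, -1, 0, 0]]^T. Check: (A + I) v_2 = [[0, 0, 0, 0, 0]]^T = 0.

v_1 = [[-3, -3, -2, -2, 1]]^T, v_2 = [[1, -1, -1, 0, 0]]^T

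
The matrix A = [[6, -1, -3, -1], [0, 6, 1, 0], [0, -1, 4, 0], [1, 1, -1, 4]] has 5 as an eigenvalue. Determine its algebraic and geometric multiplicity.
algebraic multiplicity 4, geometric multiplicity 2

The characteristic polynomial is (x - 5)^4, so the factor x - 5 appears with exponent 4: the algebraic multiplicity is 4.

rank(A - 5I) = 2, so the eigenspace has dimension 4 - 2 = 2: the geometric multiplicity is 2.

Since 2 < 4, A is not diagonalizable.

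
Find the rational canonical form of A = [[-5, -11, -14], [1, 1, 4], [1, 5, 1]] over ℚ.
The invariant factors of A (the non-unit diagonal entries of the Smith normal form of xI - A over ℚ[x]) are (x + 1)(x^2 + 2x - 6), each dividing the next. The characteristic polynomial is their product, (x + 1)(x^2 + 2x - 6).

The rational canonical form is the block-diagonal matrix of companion matrices C(f_i):
R = [[0, 0, 6], [1, 0, 4], [0, 1, -3]].

Note the characteristic polynomial does not split into linear factors over ℚ, so A has no Jordan form over ℚ; the rational canonical form exists over any field.

R = [[0, 0, 6], [1, 0, 4], [0, 1, -3]]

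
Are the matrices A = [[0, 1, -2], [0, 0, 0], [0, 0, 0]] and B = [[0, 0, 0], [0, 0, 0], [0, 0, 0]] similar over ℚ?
Both have characteristic polynomial x^3, but the minimal polynomial of A is x^2 while the minimal polynomial of B is x. The minimal polynomial is a similarity invariant, so A and B are not similar.

No.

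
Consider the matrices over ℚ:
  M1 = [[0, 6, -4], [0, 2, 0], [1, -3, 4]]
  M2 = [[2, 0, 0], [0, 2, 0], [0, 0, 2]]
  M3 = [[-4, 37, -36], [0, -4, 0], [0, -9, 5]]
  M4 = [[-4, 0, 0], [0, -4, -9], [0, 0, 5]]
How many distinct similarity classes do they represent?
4 classes: {M1}, {M2}, {M3}, {M4}

Characteristic polynomials: χ_{M1} = (x - 2)^3, χ_{M2} = (x - 2)^3, χ_{M3} = (x - 5)(x + 4)^2, χ_{M4} = (x - 5)(x + 4)^2.

{M1}: invariant factors x - 2, (x - 2)^2.

{M2}: invariant factors x - 2, x - 2, x - 2.

{M3}: invariant factors (x - 5)(x + 4)^2.

{M4}: invariant factors x + 4, (x - 5)(x + 4).

Matrices are similar if and only if their invariant-factor lists agree; the partition into similarity classes is {M1}, {M2}, {M3}, {M4}.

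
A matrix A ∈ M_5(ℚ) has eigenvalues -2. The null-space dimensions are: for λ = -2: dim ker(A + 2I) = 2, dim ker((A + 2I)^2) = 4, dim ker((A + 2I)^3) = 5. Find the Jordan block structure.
Jordan blocks: (-2, 3), (-2, 2)

λ = -2: successive nullity increments [2, 2, 1] count blocks of size ≥ k; block sizes are [3, 2].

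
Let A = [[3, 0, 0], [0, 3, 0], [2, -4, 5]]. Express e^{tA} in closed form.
A has Jordan form J = [[3, 0, 0], [0, 3, 0], [0, 0, 5]] with A = PJP^{-1}, so e^{tA} = P e^{tJ} P^{-1}.

For a Jordan block J_k(λ), e^{tJ_k(λ)} = e^{λt} · (I + tN + t^2 N^2/2! + ... + t^{k-1} N^{k-1}/(k-1)!) where N is the nilpotent superdiagonal part.

Assembling the blocks and conjugating back gives the entries of e^{tA} as shown above.

e^{tA} = [[e^{3*t}, 0, 0], [0, e^{3*t}, 0], [e^{5*t} - e^{3*t}, 2*(1 - e^{2*t})*e^{3*t}, e^{5*t}]]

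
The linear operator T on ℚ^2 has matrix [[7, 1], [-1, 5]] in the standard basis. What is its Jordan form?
The characteristic polynomial is det(xI - A) = (x - 6)^2, so the eigenvalues are 6 (algebraic multiplicity 2).

For λ = 6: rank(A - 6I) = 1, rank((A - 6I)^2) = 0. The eigenspace has dimension 2 - 1 = 1, so there is 1 Jordan block; the rank sequence gives block sizes [2].

Assembling the blocks gives the Jordan form J above.

J = [[6, 1], [0, 6]]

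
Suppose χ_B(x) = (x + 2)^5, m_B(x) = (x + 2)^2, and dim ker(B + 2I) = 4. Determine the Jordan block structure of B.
λ = -2: algebraic multiplicity 5 (exponent in χ_B), largest block size 2 (exponent in m_B), 4 blocks (geometric multiplicity). These force block sizes [2, 1, 1, 1].

Jordan blocks: (-2, 2), (-2, 1), (-2, 1), (-2, 1)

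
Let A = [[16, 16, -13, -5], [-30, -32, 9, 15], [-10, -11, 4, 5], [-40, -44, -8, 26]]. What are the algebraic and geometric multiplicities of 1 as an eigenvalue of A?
algebraic multiplicity 2, geometric multiplicity 1

The characteristic polynomial is (x - 6)^2(x - 1)^2, so the factor x - 1 appears with exponent 2: the algebraic multiplicity is 2.

rank(A - I) = 3, so the eigenspace has dimension 4 - 3 = 1: the geometric multiplicity is 1.

Since 1 < 2, A is not diagonalizable.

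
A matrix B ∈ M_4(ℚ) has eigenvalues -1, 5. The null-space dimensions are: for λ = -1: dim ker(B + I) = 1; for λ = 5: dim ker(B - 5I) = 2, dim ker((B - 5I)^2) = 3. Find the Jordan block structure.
λ = -1: successive nullity increments [1] count blocks of size ≥ k; block sizes are [1].
λ = 5: successive nullity increments [2, 1] count blocks of size ≥ k; block sizes are [2, 1].

Jordan blocks: (-1, 1), (5, 2), (5, 1)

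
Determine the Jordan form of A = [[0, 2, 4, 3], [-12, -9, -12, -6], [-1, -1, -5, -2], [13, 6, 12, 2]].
J = [[-3, 1, 0, 0], [0, -3, 1, 0], [0, 0, -3, 0], [0, 0, 0, -3]]

The characteristic polynomial is det(xI - A) = (x + 3)^4, so the eigenvalues are -3 (algebraic multiplicity 4).

For λ = -3: rank(A + 3I) = 2, rank((A + 3I)^2) = 1, rank((A + 3I)^3) = 0. The eigenspace has dimension 4 - 2 = 2, so there are 2 Jordan blocks; the rank sequence gives block sizes [3, 1].

Assembling the blocks gives the Jordan form J above.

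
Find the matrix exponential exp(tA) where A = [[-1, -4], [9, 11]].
A has Jordan form J = [[5, 1], [0, 5]] with A = PJP^{-1}, so e^{tA} = P e^{tJ} P^{-1}.

For a Jordan block J_k(λ), e^{tJ_k(λ)} = e^{λt} · (I + tN + t^2 N^2/2! + ... + t^{k-1} N^{k-1}/(k-1)!) where N is the nilpotent superdiagonal part.

Assembling the blocks and conjugating back gives the entries of e^{tA} as shown above.

e^{tA} = [[(1 - 6*t)*e^{5*t}, -4*t*e^{5*t}], [9*t*e^{5*t}, (6*t + 1)*e^{5*t}]]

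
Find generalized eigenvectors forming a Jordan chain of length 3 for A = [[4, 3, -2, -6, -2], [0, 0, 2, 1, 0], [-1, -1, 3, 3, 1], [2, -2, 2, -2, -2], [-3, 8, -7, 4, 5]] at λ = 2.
v_1 = [[0, 0, 0, 1, -1]]^T, v_2 = [[-4, 1, 2, -2, 1]]^T, v_3 = [[1, 0, 0, 0, 1]]^T

We seek v_1 ∈ ker((A - 2I)^3) \ ker((A - 2I)^2), then set v_{i+1} = (A - 2I) v_i.

One such chain is v_1 = [[0, 0, 0, 1, -1]]^T, v_2 = [[-4, 1, 2, -2, 1]]^T, v_3 = [[1, 0, 0, 0, 1]]^T. Check: (A - 2I) v_3 = [[0, 0, 0, 0, 0]]^T = 0.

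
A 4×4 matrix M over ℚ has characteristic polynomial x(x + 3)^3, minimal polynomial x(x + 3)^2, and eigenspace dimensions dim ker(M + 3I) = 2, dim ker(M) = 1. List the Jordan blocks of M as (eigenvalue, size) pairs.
Jordan blocks: (-3, 2), (-3, 1), (0, 1)

λ = -3: algebraic multiplicity 3 (exponent in χ_M), largest block size 2 (exponent in m_M), 2 blocks (geometric multiplicity). These force block sizes [2, 1].
λ = 0: algebraic multiplicity 1 (exponent in χ_M), largest block size 1 (exponent in m_M), 1 block (geometric multiplicity). This forces block sizes [1].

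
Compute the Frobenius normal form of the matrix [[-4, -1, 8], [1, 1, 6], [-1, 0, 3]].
The invariant factors of A (the non-unit diagonal entries of the Smith normal form of xI - A over ℚ[x]) are x^3 - 4x - 5, each dividing the next. The characteristic polynomial is their product, x^3 - 4x - 5.

The rational canonical form is the block-diagonal matrix of companion matrices C(f_i):
R = [[0, 0, 5], [1, 0, 4], [0, 1, 0]].

Note the characteristic polynomial does not split into linear factors over ℚ, so A has no Jordan form over ℚ; the rational canonical form exists over any field.

R = [[0, 0, 5], [1, 0, 4], [0, 1, 0]]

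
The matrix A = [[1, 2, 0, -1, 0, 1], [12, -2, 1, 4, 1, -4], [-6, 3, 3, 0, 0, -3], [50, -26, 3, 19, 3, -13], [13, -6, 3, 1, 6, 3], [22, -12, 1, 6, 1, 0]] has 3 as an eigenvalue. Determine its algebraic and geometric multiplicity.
The characteristic polynomial is (x - 6)^3(x - 3)^3, so the factor x - 3 appears with exponent 3: the algebraic multiplicity is 3.

rank(A - 3I) = 4, so the eigenspace has dimension 6 - 4 = 2: the geometric multiplicity is 2.

Since 2 < 3, A is not diagonalizable.

algebraic multiplicity 3, geometric multiplicity 2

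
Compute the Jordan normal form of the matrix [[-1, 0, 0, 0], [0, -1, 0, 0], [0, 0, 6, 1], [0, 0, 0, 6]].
J = [[-1, 0, 0, 0], [0, -1, 0, 0], [0, 0, 6, 1], [0, 0, 0, 6]]

The characteristic polynomial is det(xI - A) = (x - 6)^2(x + 1)^2, so the eigenvalues are -1 (algebraic multiplicity 2), 6 (algebraic multiplicity 2).

For λ = -1: rank(A + I) = 2. The eigenspace has dimension 4 - 2 = 2, so there are 2 Jordan blocks; the rank sequence gives block sizes [1, 1].

For λ = 6: rank(A - 6I) = 3, rank((A - 6I)^2) = 2. The eigenspace has dimension 4 - 3 = 1, so there is 1 Jordan block; the rank sequence gives block sizes [2].

Assembling the blocks gives the Jordan form J above.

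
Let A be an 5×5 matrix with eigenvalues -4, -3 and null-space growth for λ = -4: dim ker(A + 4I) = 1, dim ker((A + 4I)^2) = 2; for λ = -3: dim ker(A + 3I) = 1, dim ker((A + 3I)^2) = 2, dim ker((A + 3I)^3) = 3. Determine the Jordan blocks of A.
λ = -4: successive nullity increments [1, 1] count blocks of size ≥ k; block sizes are [2].
λ = -3: successive nullity increments [1, 1, 1] count blocks of size ≥ k; block sizes are [3].

Jordan blocks: (-4, 2), (-3, 3)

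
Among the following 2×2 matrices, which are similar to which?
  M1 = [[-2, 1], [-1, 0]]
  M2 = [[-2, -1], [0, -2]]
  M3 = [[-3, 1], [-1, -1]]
2 classes: {M1}, {M2, M3}

Characteristic polynomials: χ_{M1} = (x + 1)^2, χ_{M2} = (x + 2)^2, χ_{M3} = (x + 2)^2.

{M1}: invariant factors (x + 1)^2.

{M2, M3}: invariant factors (x + 2)^2.

Matrices are similar if and only if their invariant-factor lists agree; the partition into similarity classes is {M1}, {M2, M3}.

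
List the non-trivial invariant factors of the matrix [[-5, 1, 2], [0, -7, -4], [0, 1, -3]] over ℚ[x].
The Jordan structure of A has elementary divisors (x + 5)^2, (x + 5). Arranging the block sizes at each eigenvalue in decreasing order and taking row products gives the invariant factors.

Invariant factors (smallest first, each dividing the next): x + 5, (x + 5)^2.

Check: the last factor (x + 5)^2 is the minimal polynomial, and the product (x + 5)^3 is the characteristic polynomial.

x + 5, (x + 5)^2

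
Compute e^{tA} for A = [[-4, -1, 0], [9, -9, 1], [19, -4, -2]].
A has Jordan form J = [[-5, 1, 0], [0, -5, 1], [0, 0, -5]] with A = PJP^{-1}, so e^{tA} = P e^{tJ} P^{-1}.

For a Jordan block J_k(λ), e^{tJ_k(λ)} = e^{λt} · (I + tN + t^2 N^2/2! + ... + t^{k-1} N^{k-1}/(k-1)!) where N is the nilpotent superdiagonal part.

Assembling the blocks and conjugating back gives the entries of e^{tA} as shown above.

e^{tA} = [[(-4*t^2 + t + 1)*e^{-5*t}, t*(3*t - 2)*e^{-5*t}/2, -t^2*e^{-5*t}/2], [t*(9 - 4*t)*e^{-5*t}, (3*t^2 - 8*t + 2)*e^{-5*t}/2, t*(2 - t)*e^{-5*t}/2], [t*(20*t + 19)*e^{-5*t}, t*(-15*t - 8)*e^{-5*t}/2, (5*t^2 + 6*t + 2)*e^{-5*t}/2]]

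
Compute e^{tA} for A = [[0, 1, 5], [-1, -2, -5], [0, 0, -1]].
A has Jordan form J = [[-1, 1, 0], [0, -1, 0], [0, 0, -1]] with A = PJP^{-1}, so e^{tA} = P e^{tJ} P^{-1}.

For a Jordan block J_k(λ), e^{tJ_k(λ)} = e^{λt} · (I + tN + t^2 N^2/2! + ... + t^{k-1} N^{k-1}/(k-1)!) where N is the nilpotent superdiagonal part.

Assembling the blocks and conjugating back gives the entries of e^{tA} as shown above.

e^{tA} = [[(t + 1)*e^{-t}, t*e^{-t}, 5*t*e^{-t}], [-t*e^{-t}, (1 - t)*e^{-t}, -5*t*e^{-t}], [0, 0, e^{-t}]]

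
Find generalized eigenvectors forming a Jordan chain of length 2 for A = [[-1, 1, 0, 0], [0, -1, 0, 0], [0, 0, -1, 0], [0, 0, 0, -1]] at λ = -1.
v_1 = [[1, 1, 1, 2]]^T, v_2 = [[1, 0, 0, 0]]^T

We seek v_1 ∈ ker((A + I)^2) \ ker(A + I), then set v_{i+1} = (A + I) v_i.

One such chain is v_1 = [[1, 1, 1, 2]]^T, v_2 = [[1, 0, 0, 0]]^T. Check: (A + I) v_2 = [[0, 0, 0, 0]]^T = 0.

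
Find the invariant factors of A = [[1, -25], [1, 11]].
(x - 6)^2

The Jordan structure of A has elementary divisors (x - 6)^2. Arranging the block sizes at each eigenvalue in decreasing order and taking row products gives the invariant factors.

Invariant factors (smallest first, each dividing the next): (x - 6)^2.

Check: the last factor (x - 6)^2 is the minimal polynomial, and the product (x - 6)^2 is the characteristic polynomial.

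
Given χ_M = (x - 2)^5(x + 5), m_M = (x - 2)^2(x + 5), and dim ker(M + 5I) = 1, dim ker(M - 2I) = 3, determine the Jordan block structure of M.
Jordan blocks: (-5, 1), (2, 2), (2, 2), (2, 1)

λ = -5: algebraic multiplicity 1 (exponent in χ_M), largest block size 1 (exponent in m_M), 1 block (geometric multiplicity). This forces block sizes [1].
λ = 2: algebraic multiplicity 5 (exponent in χ_M), largest block size 2 (exponent in m_M), 3 blocks (geometric multiplicity). These force block sizes [2, 2, 1].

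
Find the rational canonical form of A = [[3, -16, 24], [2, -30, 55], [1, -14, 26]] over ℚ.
The invariant factors of A (the non-unit diagonal entries of the Smith normal form of xI - A over ℚ[x]) are (x + 5)(x^2 - 4x + 6), each dividing the next. The characteristic polynomial is their product, (x + 5)(x^2 - 4x + 6).

The rational canonical form is the block-diagonal matrix of companion matrices C(f_i):
R = [[0, 0, -30], [1, 0, 14], [0, 1, -1]].

Note the characteristic polynomial does not split into linear factors over ℚ, so A has no Jordan form over ℚ; the rational canonical form exists over any field.

R = [[0, 0, -30], [1, 0, 14], [0, 1, -1]]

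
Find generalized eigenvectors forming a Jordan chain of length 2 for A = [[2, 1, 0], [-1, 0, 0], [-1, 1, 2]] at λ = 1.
We seek v_1 ∈ ker((A - I)^2) \ ker(A - I), then set v_{i+1} = (A - I) v_i.

One such chain is v_1 = [[-1, 2, -1]]^T, v_2 = [[1, -1, 2]]^T. Check: (A - I) v_2 = [[0, 0, 0]]^T = 0.

v_1 = [[-1, 2, -1]]^T, v_2 = [[1, -1, 2]]^T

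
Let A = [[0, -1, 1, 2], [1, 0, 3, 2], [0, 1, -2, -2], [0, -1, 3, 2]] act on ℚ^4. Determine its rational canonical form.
The invariant factors of A (the non-unit diagonal entries of the Smith normal form of xI - A over ℚ[x]) are x(x^3 + 2x - 1), each dividing the next. The characteristic polynomial is their product, x(x^3 + 2x - 1).

The rational canonical form is the block-diagonal matrix of companion matrices C(f_i):
R = [[0, 0, 0, 0], [1, 0, 0, 1], [0, 1, 0, -2], [0, 0, 1, 0]].

Note the characteristic polynomial does not split into linear factors over ℚ, so A has no Jordan form over ℚ; the rational canonical form exists over any field.

R = [[0, 0, 0, 0], [1, 0, 0, 1], [0, 1, 0, -2], [0, 0, 1, 0]]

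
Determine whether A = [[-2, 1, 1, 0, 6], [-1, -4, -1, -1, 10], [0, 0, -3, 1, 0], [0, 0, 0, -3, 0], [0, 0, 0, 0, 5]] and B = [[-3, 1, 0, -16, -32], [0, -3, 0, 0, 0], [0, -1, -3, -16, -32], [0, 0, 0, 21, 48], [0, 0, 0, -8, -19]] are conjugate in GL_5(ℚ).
Both have characteristic polynomial (x - 5)(x + 3)^4 and minimal polynomial (x - 5)(x + 3)^2. But rank(A + 3I) = 3 for A while rank(B + 3I) = 2 for B, so the number of Jordan blocks at λ = -3 differs. A and B are not similar.

No.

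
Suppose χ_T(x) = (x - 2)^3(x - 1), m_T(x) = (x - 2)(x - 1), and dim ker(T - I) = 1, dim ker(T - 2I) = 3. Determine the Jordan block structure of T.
Jordan blocks: (1, 1), (2, 1), (2, 1), (2, 1)

λ = 1: algebraic multiplicity 1 (exponent in χ_T), largest block size 1 (exponent in m_T), 1 block (geometric multiplicity). This forces block sizes [1].
λ = 2: algebraic multiplicity 3 (exponent in χ_T), largest block size 1 (exponent in m_T), 3 blocks (geometric multiplicity). These force block sizes [1, 1, 1].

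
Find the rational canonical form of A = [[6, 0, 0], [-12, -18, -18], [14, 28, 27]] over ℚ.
The invariant factors of A (the non-unit diagonal entries of the Smith normal form of xI - A over ℚ[x]) are x - 6, (x - 6)(x - 3), each dividing the next. The characteristic polynomial is their product, (x - 6)^2(x - 3).

The rational canonical form is the block-diagonal matrix of companion matrices C(f_i):
R = [[6, 0, 0], [0, 0, -18], [0, 1, 9]].

R = [[6, 0, 0], [0, 0, -18], [0, 1, 9]]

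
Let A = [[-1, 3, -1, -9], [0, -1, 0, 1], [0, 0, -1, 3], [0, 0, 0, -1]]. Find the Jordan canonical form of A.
The characteristic polynomial is det(xI - A) = (x + 1)^4, so the eigenvalues are -1 (algebraic multiplicity 4).

For λ = -1: rank(A + I) = 2, rank((A + I)^2) = 0. The eigenspace has dimension 4 - 2 = 2, so there are 2 Jordan blocks; the rank sequence gives block sizes [2, 2].

Assembling the blocks gives the Jordan form J above.

J = [[-1, 1, 0, 0], [0, -1, 0, 0], [0, 0, -1, 1], [0, 0, 0, -1]]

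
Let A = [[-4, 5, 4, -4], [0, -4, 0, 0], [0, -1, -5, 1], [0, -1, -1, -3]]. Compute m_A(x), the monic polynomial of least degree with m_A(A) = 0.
m_A(x) = (x + 4)^2

The characteristic polynomial factors as (x + 4)^4. The minimal polynomial is ∏(x - λ)^{k_λ} where k_λ is the size of the largest Jordan block at λ.

For λ = -4: rank(A + 4I) = 2, and the largest Jordan block has size 2 (the smallest k with rank((A + 4I)^k) = rank((A + 4I)^(k+1))).

So m_A(x) = (x + 4)^2.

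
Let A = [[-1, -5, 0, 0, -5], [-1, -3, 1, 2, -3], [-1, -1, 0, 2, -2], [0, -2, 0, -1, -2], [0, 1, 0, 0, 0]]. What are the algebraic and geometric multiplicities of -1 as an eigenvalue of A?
The characteristic polynomial is (x + 1)^5, so the factor x + 1 appears with exponent 5: the algebraic multiplicity is 5.

rank(A + I) = 2, so the eigenspace has dimension 5 - 2 = 3: the geometric multiplicity is 3.

Since 3 < 5, A is not diagonalizable.

algebraic multiplicity 5, geometric multiplicity 3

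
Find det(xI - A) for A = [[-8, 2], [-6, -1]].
xI - A = [[x + 8, -2], [6, x + 1]].

Expanding det(xI - A) along the first row:
det(xI - A) = + (x + 8)·det([[x + 1]]) - (-2)·det([[6]]).

Evaluating gives χ_A(x) = x^2 + 9x + 20 = (x + 4)(x + 5).

χ_A(x) = (x + 4)(x + 5)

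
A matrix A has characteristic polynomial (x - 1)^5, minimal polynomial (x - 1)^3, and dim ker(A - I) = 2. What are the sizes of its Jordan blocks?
λ = 1: algebraic multiplicity 5 (exponent in χ_A), largest block size 3 (exponent in m_A), 2 blocks (geometric multiplicity). These force block sizes [3, 2].

Jordan blocks: (1, 3), (1, 2)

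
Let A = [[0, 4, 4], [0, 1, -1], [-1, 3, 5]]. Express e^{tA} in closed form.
e^{tA} = [[(1 - 2*t)*e^{2*t}, 4*t*e^{2*t}, 4*t*e^{2*t}], [t^2*e^{2*t}/2, (-t^2 - t + 1)*e^{2*t}, t*(-t - 1)*e^{2*t}], [t*(-t - 2)*e^{2*t}/2, t*(t + 3)*e^{2*t}, (t*(t + 2) + t + 1)*e^{2*t}]]

A has Jordan form J = [[2, 1, 0], [0, 2, 1], [0, 0, 2]] with A = PJP^{-1}, so e^{tA} = P e^{tJ} P^{-1}.

For a Jordan block J_k(λ), e^{tJ_k(λ)} = e^{λt} · (I + tN + t^2 N^2/2! + ... + t^{k-1} N^{k-1}/(k-1)!) where N is the nilpotent superdiagonal part.

Assembling the blocks and conjugating back gives the entries of e^{tA} as shown above.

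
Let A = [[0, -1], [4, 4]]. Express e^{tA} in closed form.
e^{tA} = [[(1 - 2*t)*e^{2*t}, -t*e^{2*t}], [4*t*e^{2*t}, (2*t + 1)*e^{2*t}]]

A has Jordan form J = [[2, 1], [0, 2]] with A = PJP^{-1}, so e^{tA} = P e^{tJ} P^{-1}.

For a Jordan block J_k(λ), e^{tJ_k(λ)} = e^{λt} · (I + tN + t^2 N^2/2! + ... + t^{k-1} N^{k-1}/(k-1)!) where N is the nilpotent superdiagonal part.

Assembling the blocks and conjugating back gives the entries of e^{tA} as shown above.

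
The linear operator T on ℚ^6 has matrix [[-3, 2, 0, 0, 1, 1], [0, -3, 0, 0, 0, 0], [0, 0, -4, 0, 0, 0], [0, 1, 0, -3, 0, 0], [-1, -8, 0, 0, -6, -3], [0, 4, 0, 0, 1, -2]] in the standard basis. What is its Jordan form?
The characteristic polynomial is det(xI - A) = (x + 3)^3(x + 4)^3, so the eigenvalues are -4 (algebraic multiplicity 3), -3 (algebraic multiplicity 3).

For λ = -4: rank(A + 4I) = 4, rank((A + 4I)^2) = 3. The eigenspace has dimension 6 - 4 = 2, so there are 2 Jordan blocks; the rank sequence gives block sizes [2, 1].

For λ = -3: rank(A + 3I) = 4, rank((A + 3I)^2) = 3. The eigenspace has dimension 6 - 4 = 2, so there are 2 Jordan blocks; the rank sequence gives block sizes [2, 1].

Assembling the blocks gives the Jordan form J above.

J = [[-4, 1, 0, 0, 0, 0], [0, -4, 0, 0, 0, 0], [0, 0, -4, 0, 0, 0], [0, 0, 0, -3, 1, 0], [0, 0, 0, 0, -3, 0], [0, 0, 0, 0, 0, -3]]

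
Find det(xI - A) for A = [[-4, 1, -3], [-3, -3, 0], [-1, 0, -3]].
χ_A(x) = (x + 3)^2(x + 4)

xI - A = [[x + 4, -1, 3], [3, x + 3, 0], [1, 0, x + 3]].

Expanding det(xI - A) along the first row:
det(xI - A) = + (x + 4)·det([[x + 3, 0], [0, x + 3]]) - (-1)·det([[3, 0], [1, x + 3]]) + (3)·det([[3, x + 3], [1, 0]]).

Evaluating gives χ_A(x) = x^3 + 10x^2 + 33x + 36 = (x + 3)^2(x + 4).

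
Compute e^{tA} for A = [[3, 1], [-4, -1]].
e^{tA} = [[(2*t + 1)*e^{t}, t*e^{t}], [-4*t*e^{t}, (1 - 2*t)*e^{t}]]

A has Jordan form J = [[1, 1], [0, 1]] with A = PJP^{-1}, so e^{tA} = P e^{tJ} P^{-1}.

For a Jordan block J_k(λ), e^{tJ_k(λ)} = e^{λt} · (I + tN + t^2 N^2/2! + ... + t^{k-1} N^{k-1}/(k-1)!) where N is the nilpotent superdiagonal part.

Assembling the blocks and conjugating back gives the entries of e^{tA} as shown above.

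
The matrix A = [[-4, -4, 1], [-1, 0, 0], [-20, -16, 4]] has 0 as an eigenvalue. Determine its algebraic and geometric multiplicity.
The characteristic polynomial is x^3, so the factor x appears with exponent 3: the algebraic multiplicity is 3.

rank(A) = 2, so the eigenspace has dimension 3 - 2 = 1: the geometric multiplicity is 1.

Since 1 < 3, A is not diagonalizable.

algebraic multiplicity 3, geometric multiplicity 1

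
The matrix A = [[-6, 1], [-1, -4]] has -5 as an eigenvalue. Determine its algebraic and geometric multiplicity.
The characteristic polynomial is (x + 5)^2, so the factor x + 5 appears with exponent 2: the algebraic multiplicity is 2.

rank(A + 5I) = 1, so the eigenspace has dimension 2 - 1 = 1: the geometric multiplicity is 1.

Since 1 < 2, A is not diagonalizable.

algebraic multiplicity 2, geometric multiplicity 1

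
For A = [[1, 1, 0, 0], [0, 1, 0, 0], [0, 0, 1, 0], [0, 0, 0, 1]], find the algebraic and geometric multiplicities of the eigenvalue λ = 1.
algebraic multiplicity 4, geometric multiplicity 3

The characteristic polynomial is (x - 1)^4, so the factor x - 1 appears with exponent 4: the algebraic multiplicity is 4.

rank(A - I) = 1, so the eigenspace has dimension 4 - 1 = 3: the geometric multiplicity is 3.

Since 3 < 4, A is not diagonalizable.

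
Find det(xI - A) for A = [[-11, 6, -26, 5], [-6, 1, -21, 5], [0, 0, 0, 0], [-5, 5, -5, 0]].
xI - A = [[x + 11, -6, 26, -5], [6, x - 1, 21, -5], [0, 0, x, 0], [5, -5, 5, x]].

Expanding det(xI - A) along the first row:
det(xI - A) = + (x + 11)·det([[x - 1, 21, -5], [0, x, 0], [-5, 5, x]]) - (-6)·det([[6, 21, -5], [0, x, 0], [5, 5, x]]) + (26)·det([[6, x - 1, -5], [0, 0, 0], [5, -5, x]]) - (-5)·det([[6, x - 1, 21], [0, 0, x], [5, -5, 5]]).

Evaluating gives χ_A(x) = x^4 + 10x^3 + 25x^2 = x^2(x + 5)^2.

χ_A(x) = x^2(x + 5)^2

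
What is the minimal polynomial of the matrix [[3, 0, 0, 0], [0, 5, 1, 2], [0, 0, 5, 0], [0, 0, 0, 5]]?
The characteristic polynomial factors as (x - 5)^3(x - 3). The minimal polynomial is ∏(x - λ)^{k_λ} where k_λ is the size of the largest Jordan block at λ.

For λ = 3: rank(A - 3I) = 3, and the largest Jordan block has size 1 (the smallest k with rank((A - 3I)^k) = rank((A - 3I)^(k+1))).
For λ = 5: rank(A - 5I) = 2, and the largest Jordan block has size 2 (the smallest k with rank((A - 5I)^k) = rank((A - 5I)^(k+1))).

So m_A(x) = (x - 5)^2(x - 3).

m_A(x) = (x - 5)^2(x - 3)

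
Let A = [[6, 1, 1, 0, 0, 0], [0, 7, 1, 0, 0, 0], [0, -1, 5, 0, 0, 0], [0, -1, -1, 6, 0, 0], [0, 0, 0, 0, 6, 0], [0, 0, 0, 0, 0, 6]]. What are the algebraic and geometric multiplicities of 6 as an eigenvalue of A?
The characteristic polynomial is (x - 6)^6, so the factor x - 6 appears with exponent 6: the algebraic multiplicity is 6.

rank(A - 6I) = 1, so the eigenspace has dimension 6 - 1 = 5: the geometric multiplicity is 5.

Since 5 < 6, A is not diagonalizable.

algebraic multiplicity 6, geometric multiplicity 5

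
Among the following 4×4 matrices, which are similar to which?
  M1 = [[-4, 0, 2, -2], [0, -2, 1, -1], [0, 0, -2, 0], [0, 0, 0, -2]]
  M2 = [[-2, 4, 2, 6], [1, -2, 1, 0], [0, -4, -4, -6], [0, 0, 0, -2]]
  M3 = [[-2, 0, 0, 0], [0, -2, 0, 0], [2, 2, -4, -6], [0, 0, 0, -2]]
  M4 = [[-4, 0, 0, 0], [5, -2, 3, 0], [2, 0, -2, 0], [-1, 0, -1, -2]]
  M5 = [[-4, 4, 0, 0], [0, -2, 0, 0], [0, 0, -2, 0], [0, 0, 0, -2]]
Characteristic polynomials: χ_{M1} = (x + 2)^3(x + 4), χ_{M2} = (x + 2)^3(x + 4), χ_{M3} = (x + 2)^3(x + 4), χ_{M4} = (x + 2)^3(x + 4), χ_{M5} = (x + 2)^3(x + 4).

{M1, M2, M4}: invariant factors x + 2, (x + 2)^2(x + 4).

{M3, M5}: invariant factors x + 2, x + 2, (x + 2)(x + 4).

Matrices are similar if and only if their invariant-factor lists agree; the partition into similarity classes is {M1, M2, M4}, {M3, M5}.

2 classes: {M1, M2, M4}, {M3, M5}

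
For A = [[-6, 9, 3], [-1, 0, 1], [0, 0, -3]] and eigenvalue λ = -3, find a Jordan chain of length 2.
v_1 = [[-1, 0, 0]]^T, v_2 = [[3, 1, 0]]^T

We seek v_1 ∈ ker((A + 3I)^2) \ ker(A + 3I), then set v_{i+1} = (A + 3I) v_i.

One such chain is v_1 = [[-1, 0, 0]]^T, v_2 = [[3, 1, 0]]^T. Check: (A + 3I) v_2 = [[0, 0, 0]]^T = 0.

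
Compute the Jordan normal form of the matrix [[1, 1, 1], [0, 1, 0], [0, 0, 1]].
J = [[1, 1, 0], [0, 1, 0], [0, 0, 1]]

The characteristic polynomial is det(xI - A) = (x - 1)^3, so the eigenvalues are 1 (algebraic multiplicity 3).

For λ = 1: rank(A - I) = 1, rank((A - I)^2) = 0. The eigenspace has dimension 3 - 1 = 2, so there are 2 Jordan blocks; the rank sequence gives block sizes [2, 1].

Assembling the blocks gives the Jordan form J above.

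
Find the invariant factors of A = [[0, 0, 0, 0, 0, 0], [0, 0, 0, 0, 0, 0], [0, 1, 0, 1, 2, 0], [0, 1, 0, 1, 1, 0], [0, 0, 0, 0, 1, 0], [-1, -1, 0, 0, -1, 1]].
The Jordan structure of A has elementary divisors x, x, x, (x - 1)^2, (x - 1). Arranging the block sizes at each eigenvalue in decreasing order and taking row products gives the invariant factors.

Invariant factors (smallest first, each dividing the next): x, x(x - 1), x(x - 1)^2.

Check: the last factor x(x - 1)^2 is the minimal polynomial, and the product x^3(x - 1)^3 is the characteristic polynomial.

x, x(x - 1), x(x - 1)^2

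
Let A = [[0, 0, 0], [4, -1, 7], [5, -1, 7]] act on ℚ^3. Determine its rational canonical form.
R = [[0, 0, 0], [1, 0, 0], [0, 1, 6]]

The invariant factors of A (the non-unit diagonal entries of the Smith normal form of xI - A over ℚ[x]) are x^2(x - 6), each dividing the next. The characteristic polynomial is their product, x^2(x - 6).

The rational canonical form is the block-diagonal matrix of companion matrices C(f_i):
R = [[0, 0, 0], [1, 0, 0], [0, 1, 6]].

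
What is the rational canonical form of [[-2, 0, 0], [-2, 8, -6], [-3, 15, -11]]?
The invariant factors of A (the non-unit diagonal entries of the Smith normal form of xI - A over ℚ[x]) are x + 2, (x + 1)(x + 2), each dividing the next. The characteristic polynomial is their product, (x + 1)(x + 2)^2.

The rational canonical form is the block-diagonal matrix of companion matrices C(f_i):
R = [[-2, 0, 0], [0, 0, -2], [0, 1, -3]].

R = [[-2, 0, 0], [0, 0, -2], [0, 1, -3]]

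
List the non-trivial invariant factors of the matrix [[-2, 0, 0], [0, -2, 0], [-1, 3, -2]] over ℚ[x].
The Jordan structure of A has elementary divisors (x + 2)^2, (x + 2). Arranging the block sizes at each eigenvalue in decreasing order and taking row products gives the invariant factors.

Invariant factors (smallest first, each dividing the next): x + 2, (x + 2)^2.

Check: the last factor (x + 2)^2 is the minimal polynomial, and the product (x + 2)^3 is the characteristic polynomial.

x + 2, (x + 2)^2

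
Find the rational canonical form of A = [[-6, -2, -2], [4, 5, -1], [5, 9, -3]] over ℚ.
The invariant factors of A (the non-unit diagonal entries of the Smith normal form of xI - A over ℚ[x]) are x^2(x + 4), each dividing the next. The characteristic polynomial is their product, x^2(x + 4).

The rational canonical form is the block-diagonal matrix of companion matrices C(f_i):
R = [[0, 0, 0], [1, 0, 0], [0, 1, -4]].

R = [[0, 0, 0], [1, 0, 0], [0, 1, -4]]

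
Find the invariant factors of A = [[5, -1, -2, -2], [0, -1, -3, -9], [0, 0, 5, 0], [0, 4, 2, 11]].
x - 5, (x - 5)^3

The Jordan structure of A has elementary divisors (x - 5)^3, (x - 5). Arranging the block sizes at each eigenvalue in decreasing order and taking row products gives the invariant factors.

Invariant factors (smallest first, each dividing the next): x - 5, (x - 5)^3.

Check: the last factor (x - 5)^3 is the minimal polynomial, and the product (x - 5)^4 is the characteristic polynomial.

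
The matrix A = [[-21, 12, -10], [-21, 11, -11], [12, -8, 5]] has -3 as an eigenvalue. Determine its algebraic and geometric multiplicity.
algebraic multiplicity 2, geometric multiplicity 1

The characteristic polynomial is (x - 1)(x + 3)^2, so the factor x + 3 appears with exponent 2: the algebraic multiplicity is 2.

rank(A + 3I) = 2, so the eigenspace has dimension 3 - 2 = 1: the geometric multiplicity is 1.

Since 1 < 2, A is not diagonalizable.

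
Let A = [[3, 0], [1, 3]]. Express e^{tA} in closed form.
e^{tA} = [[e^{3*t}, 0], [t*e^{3*t}, e^{3*t}]]

A has Jordan form J = [[3, 1], [0, 3]] with A = PJP^{-1}, so e^{tA} = P e^{tJ} P^{-1}.

For a Jordan block J_k(λ), e^{tJ_k(λ)} = e^{λt} · (I + tN + t^2 N^2/2! + ... + t^{k-1} N^{k-1}/(k-1)!) where N is the nilpotent superdiagonal part.

Assembling the blocks and conjugating back gives the entries of e^{tA} as shown above.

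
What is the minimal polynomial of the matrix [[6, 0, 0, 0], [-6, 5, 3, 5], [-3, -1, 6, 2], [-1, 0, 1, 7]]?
The characteristic polynomial factors as (x - 6)^4. The minimal polynomial is ∏(x - λ)^{k_λ} where k_λ is the size of the largest Jordan block at λ.

For λ = 6: rank(A - 6I) = 2, and the largest Jordan block has size 3 (the smallest k with rank((A - 6I)^k) = rank((A - 6I)^(k+1))).

So m_A(x) = (x - 6)^3.

m_A(x) = (x - 6)^3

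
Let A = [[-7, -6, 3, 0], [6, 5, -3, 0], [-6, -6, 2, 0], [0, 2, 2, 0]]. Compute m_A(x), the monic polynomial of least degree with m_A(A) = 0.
m_A(x) = x(x - 2)(x + 1)

The characteristic polynomial factors as x(x - 2)(x + 1)^2. The minimal polynomial is ∏(x - λ)^{k_λ} where k_λ is the size of the largest Jordan block at λ.

For λ = -1: rank(A + I) = 2, and the largest Jordan block has size 1 (the smallest k with rank((A + I)^k) = rank((A + I)^(k+1))).
For λ = 0: rank(A) = 3, and the largest Jordan block has size 1 (the smallest k with rank(A^k) = rank(A^(k+1))).
For λ = 2: rank(A - 2I) = 3, and the largest Jordan block has size 1 (the smallest k with rank((A - 2I)^k) = rank((A - 2I)^(k+1))).

So m_A(x) = x(x - 2)(x + 1).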